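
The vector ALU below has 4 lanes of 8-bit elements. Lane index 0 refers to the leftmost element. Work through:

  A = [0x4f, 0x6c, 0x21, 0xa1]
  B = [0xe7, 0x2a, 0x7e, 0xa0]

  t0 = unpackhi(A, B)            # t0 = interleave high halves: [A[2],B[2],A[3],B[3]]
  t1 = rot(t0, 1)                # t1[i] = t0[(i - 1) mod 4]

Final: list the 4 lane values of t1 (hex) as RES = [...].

→ t0 |21|7e|a1|a0|
→ t1 |a0|21|7e|a1|

RES = [0xa0, 0x21, 0x7e, 0xa1]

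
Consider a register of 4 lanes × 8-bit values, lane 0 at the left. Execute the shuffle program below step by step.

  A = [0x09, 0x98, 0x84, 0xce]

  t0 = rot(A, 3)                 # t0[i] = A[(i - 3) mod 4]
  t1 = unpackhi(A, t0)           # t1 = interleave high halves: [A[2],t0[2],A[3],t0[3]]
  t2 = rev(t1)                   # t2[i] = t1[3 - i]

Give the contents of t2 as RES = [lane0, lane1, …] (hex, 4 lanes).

RES = [0x09, 0xce, 0xce, 0x84]

→ t0 |98|84|ce|09|
→ t1 |84|ce|ce|09|
→ t2 |09|ce|ce|84|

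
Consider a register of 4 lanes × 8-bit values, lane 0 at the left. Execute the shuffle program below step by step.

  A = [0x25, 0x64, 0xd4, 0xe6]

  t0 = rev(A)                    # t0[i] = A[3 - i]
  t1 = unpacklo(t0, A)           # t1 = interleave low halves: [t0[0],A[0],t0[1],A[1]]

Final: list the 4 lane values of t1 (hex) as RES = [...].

RES = [ 0xe6  0x25  0xd4  0x64 ]

  t0: e6 d4 64 25
  t1: e6 25 d4 64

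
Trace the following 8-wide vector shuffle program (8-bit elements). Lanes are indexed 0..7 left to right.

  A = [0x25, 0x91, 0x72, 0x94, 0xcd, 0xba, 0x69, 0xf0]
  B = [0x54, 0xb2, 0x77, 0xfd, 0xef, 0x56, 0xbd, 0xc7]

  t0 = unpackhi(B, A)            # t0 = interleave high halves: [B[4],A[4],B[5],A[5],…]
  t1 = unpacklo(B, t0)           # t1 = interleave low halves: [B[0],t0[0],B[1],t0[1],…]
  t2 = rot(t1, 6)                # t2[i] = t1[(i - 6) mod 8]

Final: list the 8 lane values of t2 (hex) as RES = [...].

t0 = [0xef, 0xcd, 0x56, 0xba, 0xbd, 0x69, 0xc7, 0xf0]
t1 = [0x54, 0xef, 0xb2, 0xcd, 0x77, 0x56, 0xfd, 0xba]
t2 = [0xb2, 0xcd, 0x77, 0x56, 0xfd, 0xba, 0x54, 0xef]

RES = [0xb2, 0xcd, 0x77, 0x56, 0xfd, 0xba, 0x54, 0xef]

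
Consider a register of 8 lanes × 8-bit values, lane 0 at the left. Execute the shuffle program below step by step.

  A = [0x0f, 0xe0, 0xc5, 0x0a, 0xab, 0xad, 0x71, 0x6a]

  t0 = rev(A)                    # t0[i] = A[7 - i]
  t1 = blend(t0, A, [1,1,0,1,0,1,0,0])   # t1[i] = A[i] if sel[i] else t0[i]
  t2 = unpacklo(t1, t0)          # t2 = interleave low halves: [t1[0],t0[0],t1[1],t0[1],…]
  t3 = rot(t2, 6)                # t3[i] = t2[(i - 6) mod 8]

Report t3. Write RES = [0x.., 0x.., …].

t0 = [0x6a, 0x71, 0xad, 0xab, 0x0a, 0xc5, 0xe0, 0x0f]
t1 = [0x0f, 0xe0, 0xad, 0x0a, 0x0a, 0xad, 0xe0, 0x0f]
t2 = [0x0f, 0x6a, 0xe0, 0x71, 0xad, 0xad, 0x0a, 0xab]
t3 = [0xe0, 0x71, 0xad, 0xad, 0x0a, 0xab, 0x0f, 0x6a]

RES = [ 0xe0  0x71  0xad  0xad  0x0a  0xab  0x0f  0x6a ]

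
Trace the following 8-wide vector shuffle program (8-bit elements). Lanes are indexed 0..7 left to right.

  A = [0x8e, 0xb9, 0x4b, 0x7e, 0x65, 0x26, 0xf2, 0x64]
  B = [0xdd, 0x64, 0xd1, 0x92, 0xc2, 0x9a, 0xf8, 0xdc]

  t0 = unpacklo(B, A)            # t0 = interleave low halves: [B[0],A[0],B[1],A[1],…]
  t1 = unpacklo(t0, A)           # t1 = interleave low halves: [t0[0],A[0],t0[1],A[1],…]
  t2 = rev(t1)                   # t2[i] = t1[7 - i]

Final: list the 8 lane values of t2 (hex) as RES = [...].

RES = [0x7e, 0xb9, 0x4b, 0x64, 0xb9, 0x8e, 0x8e, 0xdd]

t0 = [0xdd, 0x8e, 0x64, 0xb9, 0xd1, 0x4b, 0x92, 0x7e]
t1 = [0xdd, 0x8e, 0x8e, 0xb9, 0x64, 0x4b, 0xb9, 0x7e]
t2 = [0x7e, 0xb9, 0x4b, 0x64, 0xb9, 0x8e, 0x8e, 0xdd]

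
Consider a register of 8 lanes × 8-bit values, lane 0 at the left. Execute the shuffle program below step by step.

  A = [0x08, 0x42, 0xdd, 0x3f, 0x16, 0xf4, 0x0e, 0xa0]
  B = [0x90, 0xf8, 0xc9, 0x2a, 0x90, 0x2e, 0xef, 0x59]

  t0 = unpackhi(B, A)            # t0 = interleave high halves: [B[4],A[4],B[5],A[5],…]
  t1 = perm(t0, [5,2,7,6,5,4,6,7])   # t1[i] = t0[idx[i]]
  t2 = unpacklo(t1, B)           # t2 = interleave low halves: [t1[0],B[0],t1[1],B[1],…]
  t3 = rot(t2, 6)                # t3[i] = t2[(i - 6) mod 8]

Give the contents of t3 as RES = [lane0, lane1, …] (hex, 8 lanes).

→ t0 |90|16|2e|f4|ef|0e|59|a0|
→ t1 |0e|2e|a0|59|0e|ef|59|a0|
→ t2 |0e|90|2e|f8|a0|c9|59|2a|
→ t3 |2e|f8|a0|c9|59|2a|0e|90|

RES = [0x2e, 0xf8, 0xa0, 0xc9, 0x59, 0x2a, 0x0e, 0x90]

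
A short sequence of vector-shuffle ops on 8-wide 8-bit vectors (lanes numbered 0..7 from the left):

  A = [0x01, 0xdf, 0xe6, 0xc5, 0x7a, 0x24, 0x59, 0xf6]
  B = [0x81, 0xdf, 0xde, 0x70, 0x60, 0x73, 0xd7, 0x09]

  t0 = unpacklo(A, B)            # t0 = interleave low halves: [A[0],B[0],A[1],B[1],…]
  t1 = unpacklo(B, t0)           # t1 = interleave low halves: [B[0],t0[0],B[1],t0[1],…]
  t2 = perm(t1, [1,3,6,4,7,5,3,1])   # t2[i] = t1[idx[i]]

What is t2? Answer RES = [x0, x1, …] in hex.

  t0: 01 81 df df e6 de c5 70
  t1: 81 01 df 81 de df 70 df
  t2: 01 81 70 de df df 81 01

RES = [0x01, 0x81, 0x70, 0xde, 0xdf, 0xdf, 0x81, 0x01]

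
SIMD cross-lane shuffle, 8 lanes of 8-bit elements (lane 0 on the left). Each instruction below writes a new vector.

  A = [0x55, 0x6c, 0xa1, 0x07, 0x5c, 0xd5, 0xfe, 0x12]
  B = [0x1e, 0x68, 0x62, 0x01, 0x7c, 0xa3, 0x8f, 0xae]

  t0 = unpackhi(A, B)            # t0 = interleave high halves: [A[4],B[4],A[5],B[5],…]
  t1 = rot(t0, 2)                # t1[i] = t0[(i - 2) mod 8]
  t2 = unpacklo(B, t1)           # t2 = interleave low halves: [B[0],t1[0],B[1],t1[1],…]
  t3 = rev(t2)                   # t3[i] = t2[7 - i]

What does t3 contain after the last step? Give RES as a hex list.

RES = [0x7c, 0x01, 0x5c, 0x62, 0xae, 0x68, 0x12, 0x1e]

→ t0 |5c|7c|d5|a3|fe|8f|12|ae|
→ t1 |12|ae|5c|7c|d5|a3|fe|8f|
→ t2 |1e|12|68|ae|62|5c|01|7c|
→ t3 |7c|01|5c|62|ae|68|12|1e|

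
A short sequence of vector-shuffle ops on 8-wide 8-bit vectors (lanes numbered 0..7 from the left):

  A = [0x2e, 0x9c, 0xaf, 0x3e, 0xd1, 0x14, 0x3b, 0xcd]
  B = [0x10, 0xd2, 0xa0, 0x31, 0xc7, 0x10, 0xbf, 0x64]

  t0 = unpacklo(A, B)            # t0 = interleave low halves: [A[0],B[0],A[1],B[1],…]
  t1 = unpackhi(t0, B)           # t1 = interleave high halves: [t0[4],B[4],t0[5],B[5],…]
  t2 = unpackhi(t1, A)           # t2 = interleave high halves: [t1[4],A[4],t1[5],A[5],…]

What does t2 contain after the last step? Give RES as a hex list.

RES = [0x3e, 0xd1, 0xbf, 0x14, 0x31, 0x3b, 0x64, 0xcd]

→ t0 |2e|10|9c|d2|af|a0|3e|31|
→ t1 |af|c7|a0|10|3e|bf|31|64|
→ t2 |3e|d1|bf|14|31|3b|64|cd|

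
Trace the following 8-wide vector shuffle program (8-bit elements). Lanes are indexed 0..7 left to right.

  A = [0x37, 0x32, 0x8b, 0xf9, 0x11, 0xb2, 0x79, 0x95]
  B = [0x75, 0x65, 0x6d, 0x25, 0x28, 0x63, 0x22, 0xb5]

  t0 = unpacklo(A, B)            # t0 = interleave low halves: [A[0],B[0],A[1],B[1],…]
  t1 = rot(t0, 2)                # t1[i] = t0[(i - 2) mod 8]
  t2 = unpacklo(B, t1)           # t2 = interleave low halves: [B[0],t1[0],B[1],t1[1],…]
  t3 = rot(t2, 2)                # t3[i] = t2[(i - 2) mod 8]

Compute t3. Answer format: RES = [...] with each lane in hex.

RES = [ 0x25  0x75  0x75  0xf9  0x65  0x25  0x6d  0x37 ]

→ t0 |37|75|32|65|8b|6d|f9|25|
→ t1 |f9|25|37|75|32|65|8b|6d|
→ t2 |75|f9|65|25|6d|37|25|75|
→ t3 |25|75|75|f9|65|25|6d|37|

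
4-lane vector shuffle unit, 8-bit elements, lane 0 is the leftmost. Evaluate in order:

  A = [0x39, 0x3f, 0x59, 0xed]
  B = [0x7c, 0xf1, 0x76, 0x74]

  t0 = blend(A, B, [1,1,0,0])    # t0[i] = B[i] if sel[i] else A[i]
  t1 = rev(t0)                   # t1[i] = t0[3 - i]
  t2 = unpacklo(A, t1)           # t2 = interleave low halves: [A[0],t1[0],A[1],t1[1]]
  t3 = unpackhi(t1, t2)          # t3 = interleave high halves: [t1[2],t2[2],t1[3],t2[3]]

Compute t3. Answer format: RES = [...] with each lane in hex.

RES = [0xf1, 0x3f, 0x7c, 0x59]

  t0: 7c f1 59 ed
  t1: ed 59 f1 7c
  t2: 39 ed 3f 59
  t3: f1 3f 7c 59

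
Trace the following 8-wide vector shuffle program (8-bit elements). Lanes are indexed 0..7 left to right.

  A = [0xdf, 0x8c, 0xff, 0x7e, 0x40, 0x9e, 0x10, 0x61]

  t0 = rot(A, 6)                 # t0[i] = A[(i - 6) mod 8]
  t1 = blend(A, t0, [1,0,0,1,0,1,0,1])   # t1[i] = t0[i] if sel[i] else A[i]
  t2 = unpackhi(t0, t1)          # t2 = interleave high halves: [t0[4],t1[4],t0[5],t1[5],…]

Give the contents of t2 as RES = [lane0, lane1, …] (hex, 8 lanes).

RES = [ 0x10  0x40  0x61  0x61  0xdf  0x10  0x8c  0x8c ]

→ t0 |ff|7e|40|9e|10|61|df|8c|
→ t1 |ff|8c|ff|9e|40|61|10|8c|
→ t2 |10|40|61|61|df|10|8c|8c|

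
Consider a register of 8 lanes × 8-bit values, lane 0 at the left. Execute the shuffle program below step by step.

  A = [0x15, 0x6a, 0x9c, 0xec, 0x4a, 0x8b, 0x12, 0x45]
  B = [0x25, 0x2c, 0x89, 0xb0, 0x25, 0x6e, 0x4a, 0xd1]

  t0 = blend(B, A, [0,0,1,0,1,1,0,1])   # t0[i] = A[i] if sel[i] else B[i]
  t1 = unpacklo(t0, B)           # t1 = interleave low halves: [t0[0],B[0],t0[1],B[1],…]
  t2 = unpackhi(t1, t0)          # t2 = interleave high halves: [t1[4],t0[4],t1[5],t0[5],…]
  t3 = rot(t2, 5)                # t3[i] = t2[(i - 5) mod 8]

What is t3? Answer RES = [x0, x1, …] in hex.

RES = [0x8b, 0xb0, 0x4a, 0xb0, 0x45, 0x9c, 0x4a, 0x89]

  t0: 25 2c 9c b0 4a 8b 4a 45
  t1: 25 25 2c 2c 9c 89 b0 b0
  t2: 9c 4a 89 8b b0 4a b0 45
  t3: 8b b0 4a b0 45 9c 4a 89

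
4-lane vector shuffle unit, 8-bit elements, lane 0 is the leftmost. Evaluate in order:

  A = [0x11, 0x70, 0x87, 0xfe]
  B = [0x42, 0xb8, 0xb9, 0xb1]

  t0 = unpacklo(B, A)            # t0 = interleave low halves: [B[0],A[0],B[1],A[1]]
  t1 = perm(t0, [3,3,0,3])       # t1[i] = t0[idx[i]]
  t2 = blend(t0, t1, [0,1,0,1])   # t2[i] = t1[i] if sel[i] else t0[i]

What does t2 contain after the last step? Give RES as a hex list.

→ t0 |42|11|b8|70|
→ t1 |70|70|42|70|
→ t2 |42|70|b8|70|

RES = [ 0x42  0x70  0xb8  0x70 ]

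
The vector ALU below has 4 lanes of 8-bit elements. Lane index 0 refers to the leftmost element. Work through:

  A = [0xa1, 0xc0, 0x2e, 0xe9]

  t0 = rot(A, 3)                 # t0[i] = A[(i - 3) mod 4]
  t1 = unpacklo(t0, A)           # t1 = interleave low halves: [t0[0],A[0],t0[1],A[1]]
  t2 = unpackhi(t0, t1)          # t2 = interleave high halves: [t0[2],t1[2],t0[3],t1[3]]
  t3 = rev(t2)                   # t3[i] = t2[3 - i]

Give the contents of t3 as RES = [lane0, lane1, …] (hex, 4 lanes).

→ t0 |c0|2e|e9|a1|
→ t1 |c0|a1|2e|c0|
→ t2 |e9|2e|a1|c0|
→ t3 |c0|a1|2e|e9|

RES = [ 0xc0  0xa1  0x2e  0xe9 ]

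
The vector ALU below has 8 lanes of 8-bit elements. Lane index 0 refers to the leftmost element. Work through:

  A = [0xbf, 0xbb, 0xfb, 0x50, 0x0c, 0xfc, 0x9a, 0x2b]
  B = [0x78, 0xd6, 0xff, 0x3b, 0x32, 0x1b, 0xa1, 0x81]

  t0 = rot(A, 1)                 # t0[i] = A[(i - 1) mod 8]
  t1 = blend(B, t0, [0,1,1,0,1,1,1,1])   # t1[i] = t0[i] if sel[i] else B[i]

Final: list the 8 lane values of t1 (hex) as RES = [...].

RES = [ 0x78  0xbf  0xbb  0x3b  0x50  0x0c  0xfc  0x9a ]

→ t0 |2b|bf|bb|fb|50|0c|fc|9a|
→ t1 |78|bf|bb|3b|50|0c|fc|9a|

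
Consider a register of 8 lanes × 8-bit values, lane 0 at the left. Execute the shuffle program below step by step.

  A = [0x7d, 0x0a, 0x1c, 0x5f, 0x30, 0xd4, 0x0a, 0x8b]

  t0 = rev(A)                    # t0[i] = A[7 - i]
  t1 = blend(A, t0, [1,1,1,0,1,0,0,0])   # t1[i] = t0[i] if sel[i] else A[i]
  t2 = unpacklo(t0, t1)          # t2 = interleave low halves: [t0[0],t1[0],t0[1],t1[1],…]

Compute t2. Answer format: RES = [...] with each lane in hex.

RES = [ 0x8b  0x8b  0x0a  0x0a  0xd4  0xd4  0x30  0x5f ]

t0 = [0x8b, 0x0a, 0xd4, 0x30, 0x5f, 0x1c, 0x0a, 0x7d]
t1 = [0x8b, 0x0a, 0xd4, 0x5f, 0x5f, 0xd4, 0x0a, 0x8b]
t2 = [0x8b, 0x8b, 0x0a, 0x0a, 0xd4, 0xd4, 0x30, 0x5f]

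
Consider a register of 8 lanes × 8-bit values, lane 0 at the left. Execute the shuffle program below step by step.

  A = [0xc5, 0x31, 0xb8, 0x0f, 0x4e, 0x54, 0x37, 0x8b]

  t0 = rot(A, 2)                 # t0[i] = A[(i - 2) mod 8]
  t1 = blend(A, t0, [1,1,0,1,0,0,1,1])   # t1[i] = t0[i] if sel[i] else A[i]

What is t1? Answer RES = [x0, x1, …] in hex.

→ t0 |37|8b|c5|31|b8|0f|4e|54|
→ t1 |37|8b|b8|31|4e|54|4e|54|

RES = [ 0x37  0x8b  0xb8  0x31  0x4e  0x54  0x4e  0x54 ]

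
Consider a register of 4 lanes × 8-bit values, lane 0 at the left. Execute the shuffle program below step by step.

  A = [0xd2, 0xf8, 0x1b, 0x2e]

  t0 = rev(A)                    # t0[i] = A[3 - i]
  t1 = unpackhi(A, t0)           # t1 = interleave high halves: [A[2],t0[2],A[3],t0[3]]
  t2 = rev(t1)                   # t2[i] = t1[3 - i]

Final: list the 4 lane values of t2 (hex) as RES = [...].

RES = [ 0xd2  0x2e  0xf8  0x1b ]

  t0: 2e 1b f8 d2
  t1: 1b f8 2e d2
  t2: d2 2e f8 1b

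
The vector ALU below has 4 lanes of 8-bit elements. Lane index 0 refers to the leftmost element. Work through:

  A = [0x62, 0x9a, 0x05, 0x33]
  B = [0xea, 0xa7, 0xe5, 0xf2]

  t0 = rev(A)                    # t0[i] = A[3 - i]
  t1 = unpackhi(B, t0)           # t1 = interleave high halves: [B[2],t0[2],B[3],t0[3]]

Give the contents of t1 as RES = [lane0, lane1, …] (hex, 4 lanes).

RES = [ 0xe5  0x9a  0xf2  0x62 ]

→ t0 |33|05|9a|62|
→ t1 |e5|9a|f2|62|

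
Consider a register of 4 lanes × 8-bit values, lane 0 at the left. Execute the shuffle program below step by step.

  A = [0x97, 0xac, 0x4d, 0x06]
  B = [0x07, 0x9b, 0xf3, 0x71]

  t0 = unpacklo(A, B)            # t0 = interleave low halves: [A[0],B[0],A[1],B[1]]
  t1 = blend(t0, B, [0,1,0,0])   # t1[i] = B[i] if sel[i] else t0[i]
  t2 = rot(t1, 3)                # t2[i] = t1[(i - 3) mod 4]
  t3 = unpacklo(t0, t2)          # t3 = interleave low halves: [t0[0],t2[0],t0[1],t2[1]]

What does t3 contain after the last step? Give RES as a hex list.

RES = [0x97, 0x9b, 0x07, 0xac]

→ t0 |97|07|ac|9b|
→ t1 |97|9b|ac|9b|
→ t2 |9b|ac|9b|97|
→ t3 |97|9b|07|ac|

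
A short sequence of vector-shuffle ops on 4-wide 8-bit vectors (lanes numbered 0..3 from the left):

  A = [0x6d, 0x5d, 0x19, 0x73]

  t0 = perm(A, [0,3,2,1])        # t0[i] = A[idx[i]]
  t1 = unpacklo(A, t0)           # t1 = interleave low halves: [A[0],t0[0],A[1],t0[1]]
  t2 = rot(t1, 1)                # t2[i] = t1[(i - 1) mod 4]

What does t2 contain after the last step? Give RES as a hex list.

RES = [0x73, 0x6d, 0x6d, 0x5d]

→ t0 |6d|73|19|5d|
→ t1 |6d|6d|5d|73|
→ t2 |73|6d|6d|5d|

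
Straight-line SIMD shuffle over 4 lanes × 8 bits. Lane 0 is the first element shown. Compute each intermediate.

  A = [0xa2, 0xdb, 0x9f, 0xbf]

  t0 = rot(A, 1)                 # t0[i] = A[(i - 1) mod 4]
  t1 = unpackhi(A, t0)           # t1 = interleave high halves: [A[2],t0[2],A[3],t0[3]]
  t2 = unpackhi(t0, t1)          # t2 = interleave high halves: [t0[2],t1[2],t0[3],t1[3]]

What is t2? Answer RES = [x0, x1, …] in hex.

t0 = [0xbf, 0xa2, 0xdb, 0x9f]
t1 = [0x9f, 0xdb, 0xbf, 0x9f]
t2 = [0xdb, 0xbf, 0x9f, 0x9f]

RES = [ 0xdb  0xbf  0x9f  0x9f ]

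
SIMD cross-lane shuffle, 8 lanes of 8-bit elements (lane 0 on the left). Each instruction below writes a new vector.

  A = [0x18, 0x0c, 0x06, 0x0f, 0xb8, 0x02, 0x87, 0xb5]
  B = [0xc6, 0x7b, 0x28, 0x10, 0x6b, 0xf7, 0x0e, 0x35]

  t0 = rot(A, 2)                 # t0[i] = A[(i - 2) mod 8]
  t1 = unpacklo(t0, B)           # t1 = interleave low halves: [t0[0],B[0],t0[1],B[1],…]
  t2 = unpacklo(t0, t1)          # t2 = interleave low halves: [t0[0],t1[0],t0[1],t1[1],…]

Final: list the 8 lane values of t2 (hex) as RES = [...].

→ t0 |87|b5|18|0c|06|0f|b8|02|
→ t1 |87|c6|b5|7b|18|28|0c|10|
→ t2 |87|87|b5|c6|18|b5|0c|7b|

RES = [ 0x87  0x87  0xb5  0xc6  0x18  0xb5  0x0c  0x7b ]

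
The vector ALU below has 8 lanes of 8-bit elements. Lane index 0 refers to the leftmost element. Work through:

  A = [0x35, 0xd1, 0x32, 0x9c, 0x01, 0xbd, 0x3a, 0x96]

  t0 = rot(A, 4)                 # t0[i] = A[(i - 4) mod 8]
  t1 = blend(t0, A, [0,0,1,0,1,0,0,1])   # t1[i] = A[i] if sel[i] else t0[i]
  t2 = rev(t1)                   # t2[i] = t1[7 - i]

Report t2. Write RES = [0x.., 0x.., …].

RES = [ 0x96  0x32  0xd1  0x01  0x96  0x32  0xbd  0x01 ]

→ t0 |01|bd|3a|96|35|d1|32|9c|
→ t1 |01|bd|32|96|01|d1|32|96|
→ t2 |96|32|d1|01|96|32|bd|01|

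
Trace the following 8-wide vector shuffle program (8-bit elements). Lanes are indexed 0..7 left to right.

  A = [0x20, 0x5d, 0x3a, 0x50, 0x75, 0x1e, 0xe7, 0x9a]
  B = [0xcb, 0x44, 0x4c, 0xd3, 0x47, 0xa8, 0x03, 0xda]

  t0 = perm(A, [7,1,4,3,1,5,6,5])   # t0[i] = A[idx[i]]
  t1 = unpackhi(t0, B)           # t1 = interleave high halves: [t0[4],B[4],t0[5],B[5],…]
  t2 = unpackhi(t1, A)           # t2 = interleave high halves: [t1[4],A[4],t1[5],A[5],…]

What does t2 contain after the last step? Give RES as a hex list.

RES = [0xe7, 0x75, 0x03, 0x1e, 0x1e, 0xe7, 0xda, 0x9a]

  t0: 9a 5d 75 50 5d 1e e7 1e
  t1: 5d 47 1e a8 e7 03 1e da
  t2: e7 75 03 1e 1e e7 da 9a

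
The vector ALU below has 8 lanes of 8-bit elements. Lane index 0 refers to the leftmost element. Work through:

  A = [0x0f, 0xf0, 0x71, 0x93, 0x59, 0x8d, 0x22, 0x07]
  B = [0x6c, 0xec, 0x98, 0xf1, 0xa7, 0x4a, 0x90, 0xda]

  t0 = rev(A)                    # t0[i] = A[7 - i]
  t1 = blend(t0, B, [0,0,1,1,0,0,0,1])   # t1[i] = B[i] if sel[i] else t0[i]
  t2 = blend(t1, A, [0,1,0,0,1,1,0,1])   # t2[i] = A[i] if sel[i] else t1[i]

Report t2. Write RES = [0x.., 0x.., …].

RES = [ 0x07  0xf0  0x98  0xf1  0x59  0x8d  0xf0  0x07 ]

t0 = [0x07, 0x22, 0x8d, 0x59, 0x93, 0x71, 0xf0, 0x0f]
t1 = [0x07, 0x22, 0x98, 0xf1, 0x93, 0x71, 0xf0, 0xda]
t2 = [0x07, 0xf0, 0x98, 0xf1, 0x59, 0x8d, 0xf0, 0x07]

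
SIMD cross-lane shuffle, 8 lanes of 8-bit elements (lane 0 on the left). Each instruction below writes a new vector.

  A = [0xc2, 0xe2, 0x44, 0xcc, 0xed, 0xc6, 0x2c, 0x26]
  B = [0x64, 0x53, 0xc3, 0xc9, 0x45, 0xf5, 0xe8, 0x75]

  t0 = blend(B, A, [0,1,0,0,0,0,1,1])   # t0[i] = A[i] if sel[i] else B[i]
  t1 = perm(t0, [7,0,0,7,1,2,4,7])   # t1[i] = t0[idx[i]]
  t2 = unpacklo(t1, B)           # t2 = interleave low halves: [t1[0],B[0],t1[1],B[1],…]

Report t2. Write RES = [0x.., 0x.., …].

RES = [0x26, 0x64, 0x64, 0x53, 0x64, 0xc3, 0x26, 0xc9]

t0 = [0x64, 0xe2, 0xc3, 0xc9, 0x45, 0xf5, 0x2c, 0x26]
t1 = [0x26, 0x64, 0x64, 0x26, 0xe2, 0xc3, 0x45, 0x26]
t2 = [0x26, 0x64, 0x64, 0x53, 0x64, 0xc3, 0x26, 0xc9]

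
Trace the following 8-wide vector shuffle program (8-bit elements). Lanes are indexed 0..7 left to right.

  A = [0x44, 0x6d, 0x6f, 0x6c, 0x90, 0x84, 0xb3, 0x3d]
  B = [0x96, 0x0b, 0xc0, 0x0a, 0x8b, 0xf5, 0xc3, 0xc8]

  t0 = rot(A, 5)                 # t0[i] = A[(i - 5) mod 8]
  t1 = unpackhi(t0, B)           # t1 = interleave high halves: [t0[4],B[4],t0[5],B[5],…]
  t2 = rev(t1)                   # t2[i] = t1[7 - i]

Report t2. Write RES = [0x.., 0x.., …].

  t0: 6c 90 84 b3 3d 44 6d 6f
  t1: 3d 8b 44 f5 6d c3 6f c8
  t2: c8 6f c3 6d f5 44 8b 3d

RES = [0xc8, 0x6f, 0xc3, 0x6d, 0xf5, 0x44, 0x8b, 0x3d]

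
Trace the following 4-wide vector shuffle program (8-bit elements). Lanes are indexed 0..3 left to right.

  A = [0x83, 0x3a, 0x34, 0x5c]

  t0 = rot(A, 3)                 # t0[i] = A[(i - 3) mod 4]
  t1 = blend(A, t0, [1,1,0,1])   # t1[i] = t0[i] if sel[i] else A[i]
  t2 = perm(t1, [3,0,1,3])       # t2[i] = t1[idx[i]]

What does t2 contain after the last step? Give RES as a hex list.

→ t0 |3a|34|5c|83|
→ t1 |3a|34|34|83|
→ t2 |83|3a|34|83|

RES = [ 0x83  0x3a  0x34  0x83 ]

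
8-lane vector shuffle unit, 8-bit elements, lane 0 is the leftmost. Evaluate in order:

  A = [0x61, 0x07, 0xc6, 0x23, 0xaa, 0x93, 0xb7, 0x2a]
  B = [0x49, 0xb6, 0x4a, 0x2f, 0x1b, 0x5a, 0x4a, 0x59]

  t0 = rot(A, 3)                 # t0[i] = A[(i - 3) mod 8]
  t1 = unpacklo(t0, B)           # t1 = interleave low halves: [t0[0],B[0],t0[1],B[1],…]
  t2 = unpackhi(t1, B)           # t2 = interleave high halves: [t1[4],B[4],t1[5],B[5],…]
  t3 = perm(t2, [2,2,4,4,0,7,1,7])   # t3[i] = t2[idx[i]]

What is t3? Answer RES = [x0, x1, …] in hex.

→ t0 |93|b7|2a|61|07|c6|23|aa|
→ t1 |93|49|b7|b6|2a|4a|61|2f|
→ t2 |2a|1b|4a|5a|61|4a|2f|59|
→ t3 |4a|4a|61|61|2a|59|1b|59|

RES = [0x4a, 0x4a, 0x61, 0x61, 0x2a, 0x59, 0x1b, 0x59]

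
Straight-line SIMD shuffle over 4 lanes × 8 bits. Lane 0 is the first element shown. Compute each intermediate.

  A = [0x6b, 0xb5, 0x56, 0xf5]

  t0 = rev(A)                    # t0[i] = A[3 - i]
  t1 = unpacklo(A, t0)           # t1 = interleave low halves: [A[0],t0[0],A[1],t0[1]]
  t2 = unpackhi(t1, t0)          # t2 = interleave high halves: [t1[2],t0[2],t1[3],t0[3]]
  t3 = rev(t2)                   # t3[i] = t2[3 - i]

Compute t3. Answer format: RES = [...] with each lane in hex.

RES = [ 0x6b  0x56  0xb5  0xb5 ]

  t0: f5 56 b5 6b
  t1: 6b f5 b5 56
  t2: b5 b5 56 6b
  t3: 6b 56 b5 b5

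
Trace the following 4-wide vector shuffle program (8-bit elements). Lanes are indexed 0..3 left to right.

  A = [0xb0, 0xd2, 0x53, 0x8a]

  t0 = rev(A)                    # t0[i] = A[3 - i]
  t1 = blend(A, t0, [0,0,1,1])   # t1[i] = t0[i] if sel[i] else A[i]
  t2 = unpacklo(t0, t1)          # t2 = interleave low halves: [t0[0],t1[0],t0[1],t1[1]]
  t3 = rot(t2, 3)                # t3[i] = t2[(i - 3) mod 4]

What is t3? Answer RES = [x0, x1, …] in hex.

t0 = [0x8a, 0x53, 0xd2, 0xb0]
t1 = [0xb0, 0xd2, 0xd2, 0xb0]
t2 = [0x8a, 0xb0, 0x53, 0xd2]
t3 = [0xb0, 0x53, 0xd2, 0x8a]

RES = [0xb0, 0x53, 0xd2, 0x8a]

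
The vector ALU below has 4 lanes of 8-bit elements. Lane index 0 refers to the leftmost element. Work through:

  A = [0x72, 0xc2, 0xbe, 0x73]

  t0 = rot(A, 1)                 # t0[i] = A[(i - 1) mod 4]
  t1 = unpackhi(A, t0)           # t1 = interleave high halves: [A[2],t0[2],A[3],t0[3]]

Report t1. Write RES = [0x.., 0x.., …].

  t0: 73 72 c2 be
  t1: be c2 73 be

RES = [ 0xbe  0xc2  0x73  0xbe ]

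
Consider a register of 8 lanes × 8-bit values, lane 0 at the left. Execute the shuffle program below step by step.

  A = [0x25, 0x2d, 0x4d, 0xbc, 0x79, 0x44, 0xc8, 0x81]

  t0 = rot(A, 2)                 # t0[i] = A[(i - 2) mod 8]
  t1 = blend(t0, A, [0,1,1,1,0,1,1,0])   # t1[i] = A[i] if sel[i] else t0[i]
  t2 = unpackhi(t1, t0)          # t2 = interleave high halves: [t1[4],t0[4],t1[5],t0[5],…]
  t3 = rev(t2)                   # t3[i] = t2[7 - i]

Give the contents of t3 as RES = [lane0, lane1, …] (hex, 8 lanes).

RES = [ 0x44  0x44  0x79  0xc8  0xbc  0x44  0x4d  0x4d ]

→ t0 |c8|81|25|2d|4d|bc|79|44|
→ t1 |c8|2d|4d|bc|4d|44|c8|44|
→ t2 |4d|4d|44|bc|c8|79|44|44|
→ t3 |44|44|79|c8|bc|44|4d|4d|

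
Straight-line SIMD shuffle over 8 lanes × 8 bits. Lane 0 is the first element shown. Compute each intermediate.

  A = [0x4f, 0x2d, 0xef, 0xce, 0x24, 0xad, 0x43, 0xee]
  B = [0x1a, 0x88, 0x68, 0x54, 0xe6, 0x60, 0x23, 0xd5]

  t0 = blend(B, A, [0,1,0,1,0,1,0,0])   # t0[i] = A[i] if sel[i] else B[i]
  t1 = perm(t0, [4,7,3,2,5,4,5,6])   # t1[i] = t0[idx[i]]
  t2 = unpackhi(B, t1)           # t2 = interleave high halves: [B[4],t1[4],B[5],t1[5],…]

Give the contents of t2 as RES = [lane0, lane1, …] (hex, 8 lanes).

RES = [ 0xe6  0xad  0x60  0xe6  0x23  0xad  0xd5  0x23 ]

→ t0 |1a|2d|68|ce|e6|ad|23|d5|
→ t1 |e6|d5|ce|68|ad|e6|ad|23|
→ t2 |e6|ad|60|e6|23|ad|d5|23|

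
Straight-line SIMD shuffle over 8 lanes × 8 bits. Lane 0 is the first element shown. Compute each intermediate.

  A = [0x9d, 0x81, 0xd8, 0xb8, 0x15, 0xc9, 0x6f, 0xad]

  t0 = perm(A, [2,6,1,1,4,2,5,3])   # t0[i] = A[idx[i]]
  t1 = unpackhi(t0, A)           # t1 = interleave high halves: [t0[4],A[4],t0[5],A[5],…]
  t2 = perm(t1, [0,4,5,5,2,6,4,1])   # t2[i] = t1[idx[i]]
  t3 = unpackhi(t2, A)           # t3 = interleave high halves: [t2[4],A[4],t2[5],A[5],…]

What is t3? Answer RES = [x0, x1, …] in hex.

RES = [ 0xd8  0x15  0xb8  0xc9  0xc9  0x6f  0x15  0xad ]

  t0: d8 6f 81 81 15 d8 c9 b8
  t1: 15 15 d8 c9 c9 6f b8 ad
  t2: 15 c9 6f 6f d8 b8 c9 15
  t3: d8 15 b8 c9 c9 6f 15 ad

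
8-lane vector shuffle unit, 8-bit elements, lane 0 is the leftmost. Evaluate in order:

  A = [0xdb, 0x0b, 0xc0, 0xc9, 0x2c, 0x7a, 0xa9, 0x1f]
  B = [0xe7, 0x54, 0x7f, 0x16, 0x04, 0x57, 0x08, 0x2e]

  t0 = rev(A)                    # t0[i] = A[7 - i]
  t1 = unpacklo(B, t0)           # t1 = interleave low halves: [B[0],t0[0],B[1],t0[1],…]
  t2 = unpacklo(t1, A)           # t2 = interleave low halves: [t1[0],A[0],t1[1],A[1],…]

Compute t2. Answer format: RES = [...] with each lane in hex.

RES = [0xe7, 0xdb, 0x1f, 0x0b, 0x54, 0xc0, 0xa9, 0xc9]

→ t0 |1f|a9|7a|2c|c9|c0|0b|db|
→ t1 |e7|1f|54|a9|7f|7a|16|2c|
→ t2 |e7|db|1f|0b|54|c0|a9|c9|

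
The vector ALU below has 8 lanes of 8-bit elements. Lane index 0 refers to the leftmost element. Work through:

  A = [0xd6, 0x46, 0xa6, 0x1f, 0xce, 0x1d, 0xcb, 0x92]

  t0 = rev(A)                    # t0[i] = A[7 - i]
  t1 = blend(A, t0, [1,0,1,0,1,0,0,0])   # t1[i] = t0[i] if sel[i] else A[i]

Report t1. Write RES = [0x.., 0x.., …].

→ t0 |92|cb|1d|ce|1f|a6|46|d6|
→ t1 |92|46|1d|1f|1f|1d|cb|92|

RES = [0x92, 0x46, 0x1d, 0x1f, 0x1f, 0x1d, 0xcb, 0x92]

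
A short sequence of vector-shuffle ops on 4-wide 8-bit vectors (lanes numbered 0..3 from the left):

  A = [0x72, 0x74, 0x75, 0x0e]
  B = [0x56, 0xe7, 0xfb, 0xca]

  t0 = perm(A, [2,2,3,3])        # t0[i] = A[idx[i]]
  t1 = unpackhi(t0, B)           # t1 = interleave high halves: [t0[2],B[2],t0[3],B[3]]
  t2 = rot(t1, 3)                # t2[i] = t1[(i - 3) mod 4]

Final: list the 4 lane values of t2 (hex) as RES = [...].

RES = [0xfb, 0x0e, 0xca, 0x0e]

  t0: 75 75 0e 0e
  t1: 0e fb 0e ca
  t2: fb 0e ca 0e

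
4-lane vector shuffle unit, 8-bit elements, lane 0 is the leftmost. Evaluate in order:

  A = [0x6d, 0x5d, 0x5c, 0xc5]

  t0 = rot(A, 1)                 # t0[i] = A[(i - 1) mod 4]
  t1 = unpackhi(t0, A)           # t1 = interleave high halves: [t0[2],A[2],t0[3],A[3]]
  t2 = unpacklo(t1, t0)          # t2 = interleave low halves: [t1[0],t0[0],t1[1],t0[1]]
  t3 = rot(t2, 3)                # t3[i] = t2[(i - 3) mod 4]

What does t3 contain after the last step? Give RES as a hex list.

RES = [ 0xc5  0x5c  0x6d  0x5d ]

→ t0 |c5|6d|5d|5c|
→ t1 |5d|5c|5c|c5|
→ t2 |5d|c5|5c|6d|
→ t3 |c5|5c|6d|5d|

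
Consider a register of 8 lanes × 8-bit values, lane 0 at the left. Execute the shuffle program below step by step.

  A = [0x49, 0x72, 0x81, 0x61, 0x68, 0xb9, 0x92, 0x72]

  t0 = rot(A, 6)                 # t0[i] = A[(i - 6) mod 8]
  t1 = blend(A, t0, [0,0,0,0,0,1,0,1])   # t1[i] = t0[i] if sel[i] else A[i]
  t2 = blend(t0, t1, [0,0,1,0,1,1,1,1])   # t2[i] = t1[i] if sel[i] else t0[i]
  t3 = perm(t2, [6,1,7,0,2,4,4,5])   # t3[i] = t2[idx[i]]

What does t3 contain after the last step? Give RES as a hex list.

RES = [ 0x92  0x61  0x72  0x81  0x81  0x68  0x68  0x72 ]

→ t0 |81|61|68|b9|92|72|49|72|
→ t1 |49|72|81|61|68|72|92|72|
→ t2 |81|61|81|b9|68|72|92|72|
→ t3 |92|61|72|81|81|68|68|72|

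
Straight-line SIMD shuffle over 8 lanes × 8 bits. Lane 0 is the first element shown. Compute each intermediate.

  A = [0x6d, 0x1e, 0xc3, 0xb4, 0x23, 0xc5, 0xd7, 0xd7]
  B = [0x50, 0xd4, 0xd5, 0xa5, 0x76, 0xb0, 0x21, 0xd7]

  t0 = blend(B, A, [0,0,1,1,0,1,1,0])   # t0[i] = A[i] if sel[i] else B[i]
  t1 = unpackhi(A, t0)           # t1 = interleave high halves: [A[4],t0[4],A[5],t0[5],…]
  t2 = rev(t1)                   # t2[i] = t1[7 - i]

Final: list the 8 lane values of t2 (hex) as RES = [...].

RES = [0xd7, 0xd7, 0xd7, 0xd7, 0xc5, 0xc5, 0x76, 0x23]

  t0: 50 d4 c3 b4 76 c5 d7 d7
  t1: 23 76 c5 c5 d7 d7 d7 d7
  t2: d7 d7 d7 d7 c5 c5 76 23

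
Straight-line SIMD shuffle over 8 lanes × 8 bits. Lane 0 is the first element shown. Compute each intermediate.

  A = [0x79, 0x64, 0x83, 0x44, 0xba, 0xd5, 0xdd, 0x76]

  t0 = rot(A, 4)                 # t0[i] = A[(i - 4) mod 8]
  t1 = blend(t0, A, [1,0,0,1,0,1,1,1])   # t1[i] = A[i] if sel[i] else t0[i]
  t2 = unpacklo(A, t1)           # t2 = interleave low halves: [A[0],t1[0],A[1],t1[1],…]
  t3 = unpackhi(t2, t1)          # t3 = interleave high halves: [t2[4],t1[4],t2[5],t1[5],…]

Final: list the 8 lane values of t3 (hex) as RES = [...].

t0 = [0xba, 0xd5, 0xdd, 0x76, 0x79, 0x64, 0x83, 0x44]
t1 = [0x79, 0xd5, 0xdd, 0x44, 0x79, 0xd5, 0xdd, 0x76]
t2 = [0x79, 0x79, 0x64, 0xd5, 0x83, 0xdd, 0x44, 0x44]
t3 = [0x83, 0x79, 0xdd, 0xd5, 0x44, 0xdd, 0x44, 0x76]

RES = [0x83, 0x79, 0xdd, 0xd5, 0x44, 0xdd, 0x44, 0x76]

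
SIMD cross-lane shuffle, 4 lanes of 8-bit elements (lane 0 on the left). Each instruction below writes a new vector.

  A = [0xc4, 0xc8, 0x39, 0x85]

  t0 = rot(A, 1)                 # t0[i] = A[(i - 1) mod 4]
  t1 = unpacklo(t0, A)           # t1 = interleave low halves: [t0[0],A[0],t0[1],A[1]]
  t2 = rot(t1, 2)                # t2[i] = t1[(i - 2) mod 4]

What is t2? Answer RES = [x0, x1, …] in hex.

  t0: 85 c4 c8 39
  t1: 85 c4 c4 c8
  t2: c4 c8 85 c4

RES = [0xc4, 0xc8, 0x85, 0xc4]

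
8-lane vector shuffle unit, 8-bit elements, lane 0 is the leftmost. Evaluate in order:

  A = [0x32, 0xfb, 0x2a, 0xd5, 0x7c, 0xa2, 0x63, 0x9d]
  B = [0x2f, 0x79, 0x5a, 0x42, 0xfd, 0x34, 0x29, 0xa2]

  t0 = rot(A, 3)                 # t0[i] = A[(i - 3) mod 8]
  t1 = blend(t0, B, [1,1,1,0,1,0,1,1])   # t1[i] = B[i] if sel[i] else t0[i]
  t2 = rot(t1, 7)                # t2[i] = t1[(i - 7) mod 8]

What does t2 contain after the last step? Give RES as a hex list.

RES = [ 0x79  0x5a  0x32  0xfd  0x2a  0x29  0xa2  0x2f ]

  t0: a2 63 9d 32 fb 2a d5 7c
  t1: 2f 79 5a 32 fd 2a 29 a2
  t2: 79 5a 32 fd 2a 29 a2 2f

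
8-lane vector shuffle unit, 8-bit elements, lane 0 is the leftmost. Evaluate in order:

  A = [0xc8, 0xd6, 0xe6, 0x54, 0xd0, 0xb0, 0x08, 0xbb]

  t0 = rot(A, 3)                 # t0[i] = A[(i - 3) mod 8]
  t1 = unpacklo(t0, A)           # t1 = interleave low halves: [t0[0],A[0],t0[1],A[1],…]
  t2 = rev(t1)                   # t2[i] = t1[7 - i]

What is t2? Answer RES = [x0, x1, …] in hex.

RES = [0x54, 0xc8, 0xe6, 0xbb, 0xd6, 0x08, 0xc8, 0xb0]

→ t0 |b0|08|bb|c8|d6|e6|54|d0|
→ t1 |b0|c8|08|d6|bb|e6|c8|54|
→ t2 |54|c8|e6|bb|d6|08|c8|b0|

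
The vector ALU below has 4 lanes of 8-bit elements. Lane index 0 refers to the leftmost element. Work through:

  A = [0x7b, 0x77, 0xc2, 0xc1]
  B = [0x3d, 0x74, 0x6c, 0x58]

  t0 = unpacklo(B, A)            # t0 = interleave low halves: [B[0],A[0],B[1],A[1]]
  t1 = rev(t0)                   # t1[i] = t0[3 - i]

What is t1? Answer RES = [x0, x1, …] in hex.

RES = [0x77, 0x74, 0x7b, 0x3d]

t0 = [0x3d, 0x7b, 0x74, 0x77]
t1 = [0x77, 0x74, 0x7b, 0x3d]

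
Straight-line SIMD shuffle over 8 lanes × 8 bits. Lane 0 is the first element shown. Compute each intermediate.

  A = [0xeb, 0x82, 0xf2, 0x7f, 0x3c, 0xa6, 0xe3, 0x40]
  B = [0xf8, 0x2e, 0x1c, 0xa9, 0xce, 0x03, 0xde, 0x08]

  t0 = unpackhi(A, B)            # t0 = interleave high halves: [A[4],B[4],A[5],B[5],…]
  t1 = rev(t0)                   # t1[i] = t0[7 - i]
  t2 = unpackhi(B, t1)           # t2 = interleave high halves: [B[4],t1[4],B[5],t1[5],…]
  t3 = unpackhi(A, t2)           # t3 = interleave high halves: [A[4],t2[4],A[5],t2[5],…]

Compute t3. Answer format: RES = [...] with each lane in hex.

t0 = [0x3c, 0xce, 0xa6, 0x03, 0xe3, 0xde, 0x40, 0x08]
t1 = [0x08, 0x40, 0xde, 0xe3, 0x03, 0xa6, 0xce, 0x3c]
t2 = [0xce, 0x03, 0x03, 0xa6, 0xde, 0xce, 0x08, 0x3c]
t3 = [0x3c, 0xde, 0xa6, 0xce, 0xe3, 0x08, 0x40, 0x3c]

RES = [ 0x3c  0xde  0xa6  0xce  0xe3  0x08  0x40  0x3c ]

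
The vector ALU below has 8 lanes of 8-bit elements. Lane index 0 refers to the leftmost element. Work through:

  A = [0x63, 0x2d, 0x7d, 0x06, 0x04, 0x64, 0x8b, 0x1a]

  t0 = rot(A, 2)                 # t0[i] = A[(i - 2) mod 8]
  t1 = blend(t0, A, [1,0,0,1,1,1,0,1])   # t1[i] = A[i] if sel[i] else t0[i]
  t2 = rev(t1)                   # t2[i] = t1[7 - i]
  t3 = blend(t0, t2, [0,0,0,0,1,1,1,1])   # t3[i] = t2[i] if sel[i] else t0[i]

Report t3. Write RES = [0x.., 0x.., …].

RES = [ 0x8b  0x1a  0x63  0x2d  0x06  0x63  0x1a  0x63 ]

t0 = [0x8b, 0x1a, 0x63, 0x2d, 0x7d, 0x06, 0x04, 0x64]
t1 = [0x63, 0x1a, 0x63, 0x06, 0x04, 0x64, 0x04, 0x1a]
t2 = [0x1a, 0x04, 0x64, 0x04, 0x06, 0x63, 0x1a, 0x63]
t3 = [0x8b, 0x1a, 0x63, 0x2d, 0x06, 0x63, 0x1a, 0x63]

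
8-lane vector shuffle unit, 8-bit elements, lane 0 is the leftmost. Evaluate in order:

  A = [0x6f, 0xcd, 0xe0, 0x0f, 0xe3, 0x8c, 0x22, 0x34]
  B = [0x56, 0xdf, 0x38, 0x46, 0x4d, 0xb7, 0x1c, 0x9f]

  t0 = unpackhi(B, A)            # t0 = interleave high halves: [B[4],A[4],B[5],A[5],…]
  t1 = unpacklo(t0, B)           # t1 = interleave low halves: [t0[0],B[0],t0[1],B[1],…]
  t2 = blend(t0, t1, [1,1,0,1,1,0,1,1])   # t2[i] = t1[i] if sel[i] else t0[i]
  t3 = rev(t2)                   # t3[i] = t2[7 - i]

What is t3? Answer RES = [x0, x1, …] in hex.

RES = [ 0x46  0x8c  0x22  0xb7  0xdf  0xb7  0x56  0x4d ]

t0 = [0x4d, 0xe3, 0xb7, 0x8c, 0x1c, 0x22, 0x9f, 0x34]
t1 = [0x4d, 0x56, 0xe3, 0xdf, 0xb7, 0x38, 0x8c, 0x46]
t2 = [0x4d, 0x56, 0xb7, 0xdf, 0xb7, 0x22, 0x8c, 0x46]
t3 = [0x46, 0x8c, 0x22, 0xb7, 0xdf, 0xb7, 0x56, 0x4d]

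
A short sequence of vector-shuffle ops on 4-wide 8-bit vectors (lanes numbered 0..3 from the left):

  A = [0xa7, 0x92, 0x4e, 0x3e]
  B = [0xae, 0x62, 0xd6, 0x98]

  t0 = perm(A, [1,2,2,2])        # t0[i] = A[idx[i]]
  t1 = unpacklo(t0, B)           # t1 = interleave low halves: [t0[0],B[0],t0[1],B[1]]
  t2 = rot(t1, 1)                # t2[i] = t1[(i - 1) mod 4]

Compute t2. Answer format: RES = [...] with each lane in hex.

→ t0 |92|4e|4e|4e|
→ t1 |92|ae|4e|62|
→ t2 |62|92|ae|4e|

RES = [0x62, 0x92, 0xae, 0x4e]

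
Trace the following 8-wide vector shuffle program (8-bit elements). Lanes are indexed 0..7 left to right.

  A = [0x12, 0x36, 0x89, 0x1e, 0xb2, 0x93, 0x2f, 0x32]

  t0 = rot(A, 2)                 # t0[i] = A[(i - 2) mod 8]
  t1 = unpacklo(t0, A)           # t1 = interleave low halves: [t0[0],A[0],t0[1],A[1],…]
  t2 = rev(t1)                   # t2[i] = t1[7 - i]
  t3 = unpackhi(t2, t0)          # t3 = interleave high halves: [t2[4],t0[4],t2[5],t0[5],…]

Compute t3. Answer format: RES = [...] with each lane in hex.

t0 = [0x2f, 0x32, 0x12, 0x36, 0x89, 0x1e, 0xb2, 0x93]
t1 = [0x2f, 0x12, 0x32, 0x36, 0x12, 0x89, 0x36, 0x1e]
t2 = [0x1e, 0x36, 0x89, 0x12, 0x36, 0x32, 0x12, 0x2f]
t3 = [0x36, 0x89, 0x32, 0x1e, 0x12, 0xb2, 0x2f, 0x93]

RES = [ 0x36  0x89  0x32  0x1e  0x12  0xb2  0x2f  0x93 ]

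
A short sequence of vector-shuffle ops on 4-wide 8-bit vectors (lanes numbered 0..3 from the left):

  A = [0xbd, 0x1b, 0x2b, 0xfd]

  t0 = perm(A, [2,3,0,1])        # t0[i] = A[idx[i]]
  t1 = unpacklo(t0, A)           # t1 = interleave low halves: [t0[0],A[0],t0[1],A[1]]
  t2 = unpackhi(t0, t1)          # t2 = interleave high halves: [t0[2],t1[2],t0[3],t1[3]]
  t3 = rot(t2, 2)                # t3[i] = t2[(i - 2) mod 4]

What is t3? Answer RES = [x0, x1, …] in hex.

RES = [0x1b, 0x1b, 0xbd, 0xfd]

  t0: 2b fd bd 1b
  t1: 2b bd fd 1b
  t2: bd fd 1b 1b
  t3: 1b 1b bd fd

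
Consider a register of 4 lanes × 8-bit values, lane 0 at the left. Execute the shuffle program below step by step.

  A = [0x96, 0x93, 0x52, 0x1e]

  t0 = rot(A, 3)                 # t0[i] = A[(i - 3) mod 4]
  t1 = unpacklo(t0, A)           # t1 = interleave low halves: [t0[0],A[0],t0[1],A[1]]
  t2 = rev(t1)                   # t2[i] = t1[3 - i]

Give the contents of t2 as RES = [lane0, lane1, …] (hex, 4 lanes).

  t0: 93 52 1e 96
  t1: 93 96 52 93
  t2: 93 52 96 93

RES = [ 0x93  0x52  0x96  0x93 ]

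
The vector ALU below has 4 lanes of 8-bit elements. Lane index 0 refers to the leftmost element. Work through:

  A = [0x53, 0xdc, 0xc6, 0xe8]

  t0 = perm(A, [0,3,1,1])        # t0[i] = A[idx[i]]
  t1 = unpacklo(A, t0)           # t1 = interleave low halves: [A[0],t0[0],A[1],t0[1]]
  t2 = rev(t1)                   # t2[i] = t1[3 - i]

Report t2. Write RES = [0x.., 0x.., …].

RES = [0xe8, 0xdc, 0x53, 0x53]

→ t0 |53|e8|dc|dc|
→ t1 |53|53|dc|e8|
→ t2 |e8|dc|53|53|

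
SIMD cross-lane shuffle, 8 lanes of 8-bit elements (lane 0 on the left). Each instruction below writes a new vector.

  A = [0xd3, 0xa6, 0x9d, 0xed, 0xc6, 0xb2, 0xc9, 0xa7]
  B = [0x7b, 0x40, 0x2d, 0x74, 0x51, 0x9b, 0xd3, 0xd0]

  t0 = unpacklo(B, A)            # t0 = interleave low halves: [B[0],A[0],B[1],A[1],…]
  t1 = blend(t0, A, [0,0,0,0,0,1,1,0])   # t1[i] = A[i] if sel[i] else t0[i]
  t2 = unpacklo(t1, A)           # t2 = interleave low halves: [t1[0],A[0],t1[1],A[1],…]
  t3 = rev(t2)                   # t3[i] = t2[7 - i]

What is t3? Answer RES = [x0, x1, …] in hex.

→ t0 |7b|d3|40|a6|2d|9d|74|ed|
→ t1 |7b|d3|40|a6|2d|b2|c9|ed|
→ t2 |7b|d3|d3|a6|40|9d|a6|ed|
→ t3 |ed|a6|9d|40|a6|d3|d3|7b|

RES = [ 0xed  0xa6  0x9d  0x40  0xa6  0xd3  0xd3  0x7b ]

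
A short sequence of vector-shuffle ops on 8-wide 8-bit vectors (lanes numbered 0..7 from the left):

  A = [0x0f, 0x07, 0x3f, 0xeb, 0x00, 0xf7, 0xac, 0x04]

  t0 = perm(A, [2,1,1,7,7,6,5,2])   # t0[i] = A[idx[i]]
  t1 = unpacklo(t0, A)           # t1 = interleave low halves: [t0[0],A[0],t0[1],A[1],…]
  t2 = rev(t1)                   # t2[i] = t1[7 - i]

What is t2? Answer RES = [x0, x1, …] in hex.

RES = [ 0xeb  0x04  0x3f  0x07  0x07  0x07  0x0f  0x3f ]

t0 = [0x3f, 0x07, 0x07, 0x04, 0x04, 0xac, 0xf7, 0x3f]
t1 = [0x3f, 0x0f, 0x07, 0x07, 0x07, 0x3f, 0x04, 0xeb]
t2 = [0xeb, 0x04, 0x3f, 0x07, 0x07, 0x07, 0x0f, 0x3f]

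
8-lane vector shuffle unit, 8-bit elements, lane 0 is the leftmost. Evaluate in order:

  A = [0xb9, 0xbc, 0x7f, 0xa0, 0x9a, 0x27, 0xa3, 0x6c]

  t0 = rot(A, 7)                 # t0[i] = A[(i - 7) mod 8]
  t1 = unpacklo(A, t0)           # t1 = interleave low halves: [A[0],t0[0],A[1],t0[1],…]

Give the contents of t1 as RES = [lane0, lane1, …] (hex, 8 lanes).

RES = [0xb9, 0xbc, 0xbc, 0x7f, 0x7f, 0xa0, 0xa0, 0x9a]

→ t0 |bc|7f|a0|9a|27|a3|6c|b9|
→ t1 |b9|bc|bc|7f|7f|a0|a0|9a|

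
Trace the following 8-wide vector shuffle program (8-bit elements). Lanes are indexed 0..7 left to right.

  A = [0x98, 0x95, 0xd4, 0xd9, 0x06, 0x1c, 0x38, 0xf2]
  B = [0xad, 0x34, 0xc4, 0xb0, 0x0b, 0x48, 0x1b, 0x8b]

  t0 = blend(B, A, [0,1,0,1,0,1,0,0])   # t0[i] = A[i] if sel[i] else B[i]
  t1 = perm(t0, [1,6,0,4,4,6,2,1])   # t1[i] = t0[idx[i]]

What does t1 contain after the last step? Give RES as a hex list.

→ t0 |ad|95|c4|d9|0b|1c|1b|8b|
→ t1 |95|1b|ad|0b|0b|1b|c4|95|

RES = [ 0x95  0x1b  0xad  0x0b  0x0b  0x1b  0xc4  0x95 ]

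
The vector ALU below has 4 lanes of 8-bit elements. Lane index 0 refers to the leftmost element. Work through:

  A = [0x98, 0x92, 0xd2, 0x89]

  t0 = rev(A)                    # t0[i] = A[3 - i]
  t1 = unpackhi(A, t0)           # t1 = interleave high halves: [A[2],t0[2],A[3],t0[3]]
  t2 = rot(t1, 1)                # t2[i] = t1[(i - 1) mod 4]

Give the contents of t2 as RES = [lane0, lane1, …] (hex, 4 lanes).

t0 = [0x89, 0xd2, 0x92, 0x98]
t1 = [0xd2, 0x92, 0x89, 0x98]
t2 = [0x98, 0xd2, 0x92, 0x89]

RES = [0x98, 0xd2, 0x92, 0x89]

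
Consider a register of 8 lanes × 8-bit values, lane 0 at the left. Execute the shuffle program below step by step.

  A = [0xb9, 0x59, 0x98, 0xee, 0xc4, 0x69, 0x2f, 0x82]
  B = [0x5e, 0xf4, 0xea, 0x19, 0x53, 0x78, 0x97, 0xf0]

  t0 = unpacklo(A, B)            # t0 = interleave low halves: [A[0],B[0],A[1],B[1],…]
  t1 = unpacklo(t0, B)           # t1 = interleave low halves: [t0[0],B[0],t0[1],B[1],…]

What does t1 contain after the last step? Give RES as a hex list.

RES = [ 0xb9  0x5e  0x5e  0xf4  0x59  0xea  0xf4  0x19 ]

t0 = [0xb9, 0x5e, 0x59, 0xf4, 0x98, 0xea, 0xee, 0x19]
t1 = [0xb9, 0x5e, 0x5e, 0xf4, 0x59, 0xea, 0xf4, 0x19]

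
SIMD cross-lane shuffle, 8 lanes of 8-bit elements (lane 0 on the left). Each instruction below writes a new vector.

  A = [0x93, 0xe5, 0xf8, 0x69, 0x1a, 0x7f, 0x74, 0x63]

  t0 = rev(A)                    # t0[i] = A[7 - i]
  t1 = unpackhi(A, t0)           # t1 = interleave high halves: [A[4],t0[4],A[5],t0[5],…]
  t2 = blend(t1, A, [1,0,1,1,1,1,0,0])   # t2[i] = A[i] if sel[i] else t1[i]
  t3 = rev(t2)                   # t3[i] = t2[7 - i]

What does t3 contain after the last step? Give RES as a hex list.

RES = [0x93, 0x63, 0x7f, 0x1a, 0x69, 0xf8, 0x69, 0x93]

  t0: 63 74 7f 1a 69 f8 e5 93
  t1: 1a 69 7f f8 74 e5 63 93
  t2: 93 69 f8 69 1a 7f 63 93
  t3: 93 63 7f 1a 69 f8 69 93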